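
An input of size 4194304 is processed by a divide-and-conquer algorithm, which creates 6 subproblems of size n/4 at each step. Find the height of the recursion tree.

For divide and conquer with division factor 4:

Problem sizes at each level:
Level 0: 4194304
Level 1: 1048576
Level 2: 262144
Level 3: 65536
Level 4: 16384
Level 5: 4096
Level 6: 1024
Level 7: 256
Level 8: 64
Level 9: 16
Level 10: 4
Level 11: 1

The root is level 0 and the size-1 base case is level 11 (the tree spans levels 0 through 11, i.e. 12 levels counting the root), so the depth is the number of divisions: log_4(4194304) = 11

The recursion tree depth is log_4(4194304) = 11. At each level, the problem size is divided by 4, so it takes 11 divisions to reduce to a base case of size 1. The algorithm makes 6 recursive calls at each level.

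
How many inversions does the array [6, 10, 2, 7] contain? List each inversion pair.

Finding inversions in [6, 10, 2, 7]:

(0, 2): arr[0]=6 > arr[2]=2
(1, 2): arr[1]=10 > arr[2]=2
(1, 3): arr[1]=10 > arr[3]=7

Total inversions: 3

The array has 3 inversion(s): (0,2), (1,2), (1,3). Each pair (i,j) satisfies i < j and arr[i] > arr[j].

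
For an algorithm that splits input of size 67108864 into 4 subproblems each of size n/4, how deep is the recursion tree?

For divide and conquer with division factor 4:

Problem sizes at each level:
Level 0: 67108864
Level 1: 16777216
Level 2: 4194304
Level 3: 1048576
Level 4: 262144
Level 5: 65536
Level 6: 16384
Level 7: 4096
Level 8: 1024
Level 9: 256
Level 10: 64
Level 11: 16
Level 12: 4
Level 13: 1

The root is level 0 and the size-1 base case is level 13 (the tree spans levels 0 through 13, i.e. 14 levels counting the root), so the depth is the number of divisions: log_4(67108864) = 13

The recursion tree depth is log_4(67108864) = 13. At each level, the problem size is divided by 4, so it takes 13 divisions to reduce to a base case of size 1. The algorithm makes 4 recursive calls at each level.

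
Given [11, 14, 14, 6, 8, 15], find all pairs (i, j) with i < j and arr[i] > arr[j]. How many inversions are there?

Finding inversions in [11, 14, 14, 6, 8, 15]:

(0, 3): arr[0]=11 > arr[3]=6
(0, 4): arr[0]=11 > arr[4]=8
(1, 3): arr[1]=14 > arr[3]=6
(1, 4): arr[1]=14 > arr[4]=8
(2, 3): arr[2]=14 > arr[3]=6
(2, 4): arr[2]=14 > arr[4]=8

Total inversions: 6

The array has 6 inversion(s): (0,3), (0,4), (1,3), (1,4), (2,3), (2,4). Each pair (i,j) satisfies i < j and arr[i] > arr[j].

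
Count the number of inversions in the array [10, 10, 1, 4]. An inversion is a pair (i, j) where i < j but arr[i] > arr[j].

Finding inversions in [10, 10, 1, 4]:

(0, 2): arr[0]=10 > arr[2]=1
(0, 3): arr[0]=10 > arr[3]=4
(1, 2): arr[1]=10 > arr[2]=1
(1, 3): arr[1]=10 > arr[3]=4

Total inversions: 4

The array has 4 inversion(s): (0,2), (0,3), (1,2), (1,3). Each pair (i,j) satisfies i < j and arr[i] > arr[j].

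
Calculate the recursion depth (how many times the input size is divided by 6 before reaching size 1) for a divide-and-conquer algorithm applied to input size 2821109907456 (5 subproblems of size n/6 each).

For divide and conquer with division factor 6:

Problem sizes at each level:
Level 0: 2821109907456
Level 1: 470184984576
Level 2: 78364164096
Level 3: 13060694016
Level 4: 2176782336
Level 5: 362797056
Level 6: 60466176
Level 7: 10077696
Level 8: 1679616
Level 9: 279936
Level 10: 46656
Level 11: 7776
Level 12: 1296
Level 13: 216
Level 14: 36
Level 15: 6
Level 16: 1

The root is level 0 and the size-1 base case is level 16 (the tree spans levels 0 through 16, i.e. 17 levels counting the root), so the depth is the number of divisions: log_6(2821109907456) = 16

The recursion tree depth is log_6(2821109907456) = 16. At each level, the problem size is divided by 6, so it takes 16 divisions to reduce to a base case of size 1. The algorithm makes 5 recursive calls at each level.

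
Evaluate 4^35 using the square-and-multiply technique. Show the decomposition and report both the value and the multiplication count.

Computing 4^35 by squaring (build up from 4^1; each line after the first costs one multiplication):

4^1 = 4
4^2 = (4^1)^2 = 4^2 = 16
4^4 = (4^2)^2 = 16^2 = 256
4^8 = (4^4)^2 = 256^2 = 65536
4^16 = (4^8)^2 = 65536^2 = 4294967296
4^17 = 4 * 4^16 = 4 * 4294967296 = 17179869184
4^34 = (4^17)^2 = 17179869184^2 = 295147905179352825856
4^35 = 4 * 4^34 = 4 * 295147905179352825856 = 1180591620717411303424

Result: 1180591620717411303424
Multiplications needed: 7 (7 lines after 4^1)

4^35 = 1180591620717411303424. Using exponentiation by squaring, this requires 7 multiplications. The key idea: if the exponent is even, square the half-power; if odd, multiply by the base once.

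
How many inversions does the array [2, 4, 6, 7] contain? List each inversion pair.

Finding inversions in [2, 4, 6, 7]:


Total inversions: 0

The array has 0 inversions. It is already sorted.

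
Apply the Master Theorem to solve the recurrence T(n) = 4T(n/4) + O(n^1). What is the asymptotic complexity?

Master Theorem for T(n) = 4T(n/4) + O(n^1):

a = 4, b = 4, c = 1
log_b(a) = log_4(4) = 1.0000

Case 2: c = 1 = log_4(4) = 1.0000
T(n) = O(n^1 log n) = O(n log n)

For T(n) = 4T(n/4) + O(n^1): log_4(4) = 1.0000. This is Case 2 of the Master Theorem (c = log_b(a), equal work at all levels), giving O(n log n).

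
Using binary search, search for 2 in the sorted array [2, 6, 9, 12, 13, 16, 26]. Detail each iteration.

Binary search for 2 in [2, 6, 9, 12, 13, 16, 26]:

lo=0, hi=6, mid=3, arr[mid]=12 -> 12 > 2, search left half
lo=0, hi=2, mid=1, arr[mid]=6 -> 6 > 2, search left half
lo=0, hi=0, mid=0, arr[mid]=2 -> Found target at index 0!

Binary search finds 2 at index 0 after 3 comparisons. The search repeatedly halves the search space by comparing with the middle element.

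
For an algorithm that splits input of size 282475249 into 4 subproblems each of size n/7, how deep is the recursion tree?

For divide and conquer with division factor 7:

Problem sizes at each level:
Level 0: 282475249
Level 1: 40353607
Level 2: 5764801
Level 3: 823543
Level 4: 117649
Level 5: 16807
Level 6: 2401
Level 7: 343
Level 8: 49
Level 9: 7
Level 10: 1

The root is level 0 and the size-1 base case is level 10 (the tree spans levels 0 through 10, i.e. 11 levels counting the root), so the depth is the number of divisions: log_7(282475249) = 10

The recursion tree depth is log_7(282475249) = 10. At each level, the problem size is divided by 7, so it takes 10 divisions to reduce to a base case of size 1. The algorithm makes 4 recursive calls at each level.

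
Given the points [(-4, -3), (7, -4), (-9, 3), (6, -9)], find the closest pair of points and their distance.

Computing all pairwise distances among 4 points:

d((-4, -3), (7, -4)) = 11.0454
d((-4, -3), (-9, 3)) = 7.8102
d((-4, -3), (6, -9)) = 11.6619
d((7, -4), (-9, 3)) = 17.4642
d((7, -4), (6, -9)) = 5.099 <-- minimum
d((-9, 3), (6, -9)) = 19.2094

Closest pair: (7, -4) and (6, -9) with distance 5.099

The closest pair is (7, -4) and (6, -9) with Euclidean distance 5.099. For 4 points, brute-force pairwise comparison is shown above. For large n, the divide-and-conquer algorithm (sort by x, recurse on halves, check the dividing strip) achieves O(n log n).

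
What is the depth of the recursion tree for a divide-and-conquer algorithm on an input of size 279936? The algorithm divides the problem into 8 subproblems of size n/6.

For divide and conquer with division factor 6:

Problem sizes at each level:
Level 0: 279936
Level 1: 46656
Level 2: 7776
Level 3: 1296
Level 4: 216
Level 5: 36
Level 6: 6
Level 7: 1

The root is level 0 and the size-1 base case is level 7 (the tree spans levels 0 through 7, i.e. 8 levels counting the root), so the depth is the number of divisions: log_6(279936) = 7

The recursion tree depth is log_6(279936) = 7. At each level, the problem size is divided by 6, so it takes 7 divisions to reduce to a base case of size 1. The algorithm makes 8 recursive calls at each level.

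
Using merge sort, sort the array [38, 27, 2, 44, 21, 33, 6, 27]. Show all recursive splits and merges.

Merge sort trace:

Split: [38, 27, 2, 44, 21, 33, 6, 27] -> [38, 27, 2, 44] and [21, 33, 6, 27]
  Split: [38, 27, 2, 44] -> [38, 27] and [2, 44]
    Split: [38, 27] -> [38] and [27]
    Merge: [38] + [27] -> [27, 38]
    Split: [2, 44] -> [2] and [44]
    Merge: [2] + [44] -> [2, 44]
  Merge: [27, 38] + [2, 44] -> [2, 27, 38, 44]
  Split: [21, 33, 6, 27] -> [21, 33] and [6, 27]
    Split: [21, 33] -> [21] and [33]
    Merge: [21] + [33] -> [21, 33]
    Split: [6, 27] -> [6] and [27]
    Merge: [6] + [27] -> [6, 27]
  Merge: [21, 33] + [6, 27] -> [6, 21, 27, 33]
Merge: [2, 27, 38, 44] + [6, 21, 27, 33] -> [2, 6, 21, 27, 27, 33, 38, 44]

Final sorted array: [2, 6, 21, 27, 27, 33, 38, 44]

The merge sort proceeds by recursively splitting the array and merging sorted halves.
After all merges, the sorted array is [2, 6, 21, 27, 27, 33, 38, 44].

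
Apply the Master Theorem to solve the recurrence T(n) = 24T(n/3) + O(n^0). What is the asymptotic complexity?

Master Theorem for T(n) = 24T(n/3) + O(n^0):

a = 24, b = 3, c = 0
log_b(a) = log_3(24) = 2.8928

Case 1: c = 0 < log_3(24) = 2.8928
T(n) = O(n^(log_3 24))

For T(n) = 24T(n/3) + O(n^0): log_3(24) = 2.8928. This is Case 1 of the Master Theorem (c < log_b(a), work dominated by leaves), giving O(n^(log_3 24)).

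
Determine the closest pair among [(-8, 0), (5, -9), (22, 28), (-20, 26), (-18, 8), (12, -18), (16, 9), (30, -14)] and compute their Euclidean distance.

Computing all pairwise distances among 8 points:

d((-8, 0), (5, -9)) = 15.8114
d((-8, 0), (22, 28)) = 41.0366
d((-8, 0), (-20, 26)) = 28.6356
d((-8, 0), (-18, 8)) = 12.8062
d((-8, 0), (12, -18)) = 26.9072
d((-8, 0), (16, 9)) = 25.632
d((-8, 0), (30, -14)) = 40.4969
d((5, -9), (22, 28)) = 40.7185
d((5, -9), (-20, 26)) = 43.0116
d((5, -9), (-18, 8)) = 28.6007
d((5, -9), (12, -18)) = 11.4018 <-- minimum
d((5, -9), (16, 9)) = 21.095
d((5, -9), (30, -14)) = 25.4951
d((22, 28), (-20, 26)) = 42.0476
d((22, 28), (-18, 8)) = 44.7214
d((22, 28), (12, -18)) = 47.0744
d((22, 28), (16, 9)) = 19.9249
d((22, 28), (30, -14)) = 42.7551
d((-20, 26), (-18, 8)) = 18.1108
d((-20, 26), (12, -18)) = 54.4059
d((-20, 26), (16, 9)) = 39.8121
d((-20, 26), (30, -14)) = 64.0312
d((-18, 8), (12, -18)) = 39.6989
d((-18, 8), (16, 9)) = 34.0147
d((-18, 8), (30, -14)) = 52.8015
d((12, -18), (16, 9)) = 27.2947
d((12, -18), (30, -14)) = 18.4391
d((16, 9), (30, -14)) = 26.9258

Closest pair: (5, -9) and (12, -18) with distance 11.4018

The closest pair is (5, -9) and (12, -18) with Euclidean distance 11.4018. For 8 points, brute-force pairwise comparison is shown above. For large n, the divide-and-conquer algorithm (sort by x, recurse on halves, check the dividing strip) achieves O(n log n).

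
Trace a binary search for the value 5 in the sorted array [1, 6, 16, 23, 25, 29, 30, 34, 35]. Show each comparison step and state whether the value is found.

Binary search for 5 in [1, 6, 16, 23, 25, 29, 30, 34, 35]:

lo=0, hi=8, mid=4, arr[mid]=25 -> 25 > 5, search left half
lo=0, hi=3, mid=1, arr[mid]=6 -> 6 > 5, search left half
lo=0, hi=0, mid=0, arr[mid]=1 -> 1 < 5, search right half
lo=1 > hi=0, target 5 not found

Binary search determines that 5 is not in the array after 3 comparisons. The search space was exhausted without finding the target.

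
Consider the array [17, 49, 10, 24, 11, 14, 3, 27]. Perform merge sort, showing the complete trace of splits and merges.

Merge sort trace:

Split: [17, 49, 10, 24, 11, 14, 3, 27] -> [17, 49, 10, 24] and [11, 14, 3, 27]
  Split: [17, 49, 10, 24] -> [17, 49] and [10, 24]
    Split: [17, 49] -> [17] and [49]
    Merge: [17] + [49] -> [17, 49]
    Split: [10, 24] -> [10] and [24]
    Merge: [10] + [24] -> [10, 24]
  Merge: [17, 49] + [10, 24] -> [10, 17, 24, 49]
  Split: [11, 14, 3, 27] -> [11, 14] and [3, 27]
    Split: [11, 14] -> [11] and [14]
    Merge: [11] + [14] -> [11, 14]
    Split: [3, 27] -> [3] and [27]
    Merge: [3] + [27] -> [3, 27]
  Merge: [11, 14] + [3, 27] -> [3, 11, 14, 27]
Merge: [10, 17, 24, 49] + [3, 11, 14, 27] -> [3, 10, 11, 14, 17, 24, 27, 49]

Final sorted array: [3, 10, 11, 14, 17, 24, 27, 49]

The merge sort proceeds by recursively splitting the array and merging sorted halves.
After all merges, the sorted array is [3, 10, 11, 14, 17, 24, 27, 49].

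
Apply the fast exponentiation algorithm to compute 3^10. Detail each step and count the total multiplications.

Computing 3^10 by squaring (build up from 3^1; each line after the first costs one multiplication):

3^1 = 3
3^2 = (3^1)^2 = 3^2 = 9
3^4 = (3^2)^2 = 9^2 = 81
3^5 = 3 * 3^4 = 3 * 81 = 243
3^10 = (3^5)^2 = 243^2 = 59049

Result: 59049
Multiplications needed: 4 (4 lines after 3^1)

3^10 = 59049. Using exponentiation by squaring, this requires 4 multiplications. The key idea: if the exponent is even, square the half-power; if odd, multiply by the base once.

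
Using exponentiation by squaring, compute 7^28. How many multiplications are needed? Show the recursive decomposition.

Computing 7^28 by squaring (build up from 7^1; each line after the first costs one multiplication):

7^1 = 7
7^2 = (7^1)^2 = 7^2 = 49
7^3 = 7 * 7^2 = 7 * 49 = 343
7^6 = (7^3)^2 = 343^2 = 117649
7^7 = 7 * 7^6 = 7 * 117649 = 823543
7^14 = (7^7)^2 = 823543^2 = 678223072849
7^28 = (7^14)^2 = 678223072849^2 = 459986536544739960976801

Result: 459986536544739960976801
Multiplications needed: 6 (6 lines after 7^1)

7^28 = 459986536544739960976801. Using exponentiation by squaring, this requires 6 multiplications. The key idea: if the exponent is even, square the half-power; if odd, multiply by the base once.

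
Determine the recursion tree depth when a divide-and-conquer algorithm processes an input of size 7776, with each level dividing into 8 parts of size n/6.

For divide and conquer with division factor 6:

Problem sizes at each level:
Level 0: 7776
Level 1: 1296
Level 2: 216
Level 3: 36
Level 4: 6
Level 5: 1

The root is level 0 and the size-1 base case is level 5 (the tree spans levels 0 through 5, i.e. 6 levels counting the root), so the depth is the number of divisions: log_6(7776) = 5

The recursion tree depth is log_6(7776) = 5. At each level, the problem size is divided by 6, so it takes 5 divisions to reduce to a base case of size 1. The algorithm makes 8 recursive calls at each level.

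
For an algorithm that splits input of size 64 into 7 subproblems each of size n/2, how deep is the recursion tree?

For divide and conquer with division factor 2:

Problem sizes at each level:
Level 0: 64
Level 1: 32
Level 2: 16
Level 3: 8
Level 4: 4
Level 5: 2
Level 6: 1

The root is level 0 and the size-1 base case is level 6 (the tree spans levels 0 through 6, i.e. 7 levels counting the root), so the depth is the number of divisions: log_2(64) = 6

The recursion tree depth is log_2(64) = 6. At each level, the problem size is divided by 2, so it takes 6 divisions to reduce to a base case of size 1. The algorithm makes 7 recursive calls at each level.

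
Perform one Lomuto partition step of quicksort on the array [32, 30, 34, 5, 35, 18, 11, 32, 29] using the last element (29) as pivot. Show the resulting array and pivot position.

Lomuto partition with pivot = 29:

Initial array: [32, 30, 34, 5, 35, 18, 11, 32, 29]

arr[0]=32 > 29: no swap
arr[1]=30 > 29: no swap
arr[2]=34 > 29: no swap
arr[3]=5 <= 29: swap with position 0, array becomes [5, 30, 34, 32, 35, 18, 11, 32, 29]
arr[4]=35 > 29: no swap
arr[5]=18 <= 29: swap with position 1, array becomes [5, 18, 34, 32, 35, 30, 11, 32, 29]
arr[6]=11 <= 29: swap with position 2, array becomes [5, 18, 11, 32, 35, 30, 34, 32, 29]
arr[7]=32 > 29: no swap

Place pivot at position 3: [5, 18, 11, 29, 35, 30, 34, 32, 32]
Pivot position: 3

After partitioning with pivot 29, the array becomes [5, 18, 11, 29, 35, 30, 34, 32, 32]. The pivot is placed at index 3. All elements to the left of the pivot are <= 29, and all elements to the right are > 29.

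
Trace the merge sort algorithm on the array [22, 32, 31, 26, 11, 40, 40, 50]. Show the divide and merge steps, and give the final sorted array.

Merge sort trace:

Split: [22, 32, 31, 26, 11, 40, 40, 50] -> [22, 32, 31, 26] and [11, 40, 40, 50]
  Split: [22, 32, 31, 26] -> [22, 32] and [31, 26]
    Split: [22, 32] -> [22] and [32]
    Merge: [22] + [32] -> [22, 32]
    Split: [31, 26] -> [31] and [26]
    Merge: [31] + [26] -> [26, 31]
  Merge: [22, 32] + [26, 31] -> [22, 26, 31, 32]
  Split: [11, 40, 40, 50] -> [11, 40] and [40, 50]
    Split: [11, 40] -> [11] and [40]
    Merge: [11] + [40] -> [11, 40]
    Split: [40, 50] -> [40] and [50]
    Merge: [40] + [50] -> [40, 50]
  Merge: [11, 40] + [40, 50] -> [11, 40, 40, 50]
Merge: [22, 26, 31, 32] + [11, 40, 40, 50] -> [11, 22, 26, 31, 32, 40, 40, 50]

Final sorted array: [11, 22, 26, 31, 32, 40, 40, 50]

The merge sort proceeds by recursively splitting the array and merging sorted halves.
After all merges, the sorted array is [11, 22, 26, 31, 32, 40, 40, 50].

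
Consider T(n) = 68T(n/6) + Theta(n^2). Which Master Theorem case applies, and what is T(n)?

Master Theorem for T(n) = 68T(n/6) + O(n^2):

a = 68, b = 6, c = 2
log_b(a) = log_6(68) = 2.3550

Case 1: c = 2 < log_6(68) = 2.3550
T(n) = O(n^(log_6 68))

For T(n) = 68T(n/6) + O(n^2): log_6(68) = 2.3550. This is Case 1 of the Master Theorem (c < log_b(a), work dominated by leaves), giving O(n^(log_6 68)).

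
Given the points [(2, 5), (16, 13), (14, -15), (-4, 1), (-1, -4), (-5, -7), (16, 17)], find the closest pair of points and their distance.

Computing all pairwise distances among 7 points:

d((2, 5), (16, 13)) = 16.1245
d((2, 5), (14, -15)) = 23.3238
d((2, 5), (-4, 1)) = 7.2111
d((2, 5), (-1, -4)) = 9.4868
d((2, 5), (-5, -7)) = 13.8924
d((2, 5), (16, 17)) = 18.4391
d((16, 13), (14, -15)) = 28.0713
d((16, 13), (-4, 1)) = 23.3238
d((16, 13), (-1, -4)) = 24.0416
d((16, 13), (-5, -7)) = 29.0
d((16, 13), (16, 17)) = 4.0 <-- minimum
d((14, -15), (-4, 1)) = 24.0832
d((14, -15), (-1, -4)) = 18.6011
d((14, -15), (-5, -7)) = 20.6155
d((14, -15), (16, 17)) = 32.0624
d((-4, 1), (-1, -4)) = 5.831
d((-4, 1), (-5, -7)) = 8.0623
d((-4, 1), (16, 17)) = 25.6125
d((-1, -4), (-5, -7)) = 5.0
d((-1, -4), (16, 17)) = 27.0185
d((-5, -7), (16, 17)) = 31.8904

Closest pair: (16, 13) and (16, 17) with distance 4.0

The closest pair is (16, 13) and (16, 17) with Euclidean distance 4.0. For 7 points, brute-force pairwise comparison is shown above. For large n, the divide-and-conquer algorithm (sort by x, recurse on halves, check the dividing strip) achieves O(n log n).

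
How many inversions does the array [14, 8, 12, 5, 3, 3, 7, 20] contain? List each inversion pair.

Finding inversions in [14, 8, 12, 5, 3, 3, 7, 20]:

(0, 1): arr[0]=14 > arr[1]=8
(0, 2): arr[0]=14 > arr[2]=12
(0, 3): arr[0]=14 > arr[3]=5
(0, 4): arr[0]=14 > arr[4]=3
(0, 5): arr[0]=14 > arr[5]=3
(0, 6): arr[0]=14 > arr[6]=7
(1, 3): arr[1]=8 > arr[3]=5
(1, 4): arr[1]=8 > arr[4]=3
(1, 5): arr[1]=8 > arr[5]=3
(1, 6): arr[1]=8 > arr[6]=7
(2, 3): arr[2]=12 > arr[3]=5
(2, 4): arr[2]=12 > arr[4]=3
(2, 5): arr[2]=12 > arr[5]=3
(2, 6): arr[2]=12 > arr[6]=7
(3, 4): arr[3]=5 > arr[4]=3
(3, 5): arr[3]=5 > arr[5]=3

Total inversions: 16

The array has 16 inversion(s): (0,1), (0,2), (0,3), (0,4), (0,5), (0,6), (1,3), (1,4), (1,5), (1,6), (2,3), (2,4), (2,5), (2,6), (3,4), (3,5). Each pair (i,j) satisfies i < j and arr[i] > arr[j].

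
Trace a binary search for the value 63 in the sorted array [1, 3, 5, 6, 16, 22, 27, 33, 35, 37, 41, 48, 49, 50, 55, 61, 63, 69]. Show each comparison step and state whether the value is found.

Binary search for 63 in [1, 3, 5, 6, 16, 22, 27, 33, 35, 37, 41, 48, 49, 50, 55, 61, 63, 69]:

lo=0, hi=17, mid=8, arr[mid]=35 -> 35 < 63, search right half
lo=9, hi=17, mid=13, arr[mid]=50 -> 50 < 63, search right half
lo=14, hi=17, mid=15, arr[mid]=61 -> 61 < 63, search right half
lo=16, hi=17, mid=16, arr[mid]=63 -> Found target at index 16!

Binary search finds 63 at index 16 after 4 comparisons. The search repeatedly halves the search space by comparing with the middle element.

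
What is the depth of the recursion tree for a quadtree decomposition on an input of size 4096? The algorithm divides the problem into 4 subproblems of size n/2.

For divide and conquer with division factor 2:

Problem sizes at each level:
Level 0: 4096
Level 1: 2048
Level 2: 1024
Level 3: 512
Level 4: 256
Level 5: 128
Level 6: 64
Level 7: 32
Level 8: 16
Level 9: 8
Level 10: 4
Level 11: 2
Level 12: 1

The root is level 0 and the size-1 base case is level 12 (the tree spans levels 0 through 12, i.e. 13 levels counting the root), so the depth is the number of divisions: log_2(4096) = 12

The recursion tree depth is log_2(4096) = 12. At each level, the problem size is divided by 2, so it takes 12 divisions to reduce to a base case of size 1. The algorithm makes 4 recursive calls at each level.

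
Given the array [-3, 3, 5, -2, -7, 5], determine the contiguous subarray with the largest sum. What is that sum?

Using Kadane's algorithm on [-3, 3, 5, -2, -7, 5]:

Scanning through the array:
Position 1 (value 3): max_ending_here = 3, max_so_far = 3
Position 2 (value 5): max_ending_here = 8, max_so_far = 8
Position 3 (value -2): max_ending_here = 6, max_so_far = 8
Position 4 (value -7): max_ending_here = -1, max_so_far = 8
Position 5 (value 5): max_ending_here = 5, max_so_far = 8

Maximum subarray: [3, 5]
Maximum sum: 8

The maximum subarray is [3, 5] with sum 8. This subarray runs from index 1 to index 2.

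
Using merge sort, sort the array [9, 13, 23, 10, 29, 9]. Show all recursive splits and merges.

Merge sort trace:

Split: [9, 13, 23, 10, 29, 9] -> [9, 13, 23] and [10, 29, 9]
  Split: [9, 13, 23] -> [9] and [13, 23]
    Split: [13, 23] -> [13] and [23]
    Merge: [13] + [23] -> [13, 23]
  Merge: [9] + [13, 23] -> [9, 13, 23]
  Split: [10, 29, 9] -> [10] and [29, 9]
    Split: [29, 9] -> [29] and [9]
    Merge: [29] + [9] -> [9, 29]
  Merge: [10] + [9, 29] -> [9, 10, 29]
Merge: [9, 13, 23] + [9, 10, 29] -> [9, 9, 10, 13, 23, 29]

Final sorted array: [9, 9, 10, 13, 23, 29]

The merge sort proceeds by recursively splitting the array and merging sorted halves.
After all merges, the sorted array is [9, 9, 10, 13, 23, 29].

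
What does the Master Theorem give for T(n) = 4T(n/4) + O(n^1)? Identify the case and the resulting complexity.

Master Theorem for T(n) = 4T(n/4) + O(n^1):

a = 4, b = 4, c = 1
log_b(a) = log_4(4) = 1.0000

Case 2: c = 1 = log_4(4) = 1.0000
T(n) = O(n^1 log n) = O(n log n)

For T(n) = 4T(n/4) + O(n^1): log_4(4) = 1.0000. This is Case 2 of the Master Theorem (c = log_b(a), equal work at all levels), giving O(n log n).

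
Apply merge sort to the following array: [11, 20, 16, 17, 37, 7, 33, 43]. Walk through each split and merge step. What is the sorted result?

Merge sort trace:

Split: [11, 20, 16, 17, 37, 7, 33, 43] -> [11, 20, 16, 17] and [37, 7, 33, 43]
  Split: [11, 20, 16, 17] -> [11, 20] and [16, 17]
    Split: [11, 20] -> [11] and [20]
    Merge: [11] + [20] -> [11, 20]
    Split: [16, 17] -> [16] and [17]
    Merge: [16] + [17] -> [16, 17]
  Merge: [11, 20] + [16, 17] -> [11, 16, 17, 20]
  Split: [37, 7, 33, 43] -> [37, 7] and [33, 43]
    Split: [37, 7] -> [37] and [7]
    Merge: [37] + [7] -> [7, 37]
    Split: [33, 43] -> [33] and [43]
    Merge: [33] + [43] -> [33, 43]
  Merge: [7, 37] + [33, 43] -> [7, 33, 37, 43]
Merge: [11, 16, 17, 20] + [7, 33, 37, 43] -> [7, 11, 16, 17, 20, 33, 37, 43]

Final sorted array: [7, 11, 16, 17, 20, 33, 37, 43]

The merge sort proceeds by recursively splitting the array and merging sorted halves.
After all merges, the sorted array is [7, 11, 16, 17, 20, 33, 37, 43].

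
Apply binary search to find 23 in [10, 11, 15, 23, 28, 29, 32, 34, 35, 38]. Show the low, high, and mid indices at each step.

Binary search for 23 in [10, 11, 15, 23, 28, 29, 32, 34, 35, 38]:

lo=0, hi=9, mid=4, arr[mid]=28 -> 28 > 23, search left half
lo=0, hi=3, mid=1, arr[mid]=11 -> 11 < 23, search right half
lo=2, hi=3, mid=2, arr[mid]=15 -> 15 < 23, search right half
lo=3, hi=3, mid=3, arr[mid]=23 -> Found target at index 3!

Binary search finds 23 at index 3 after 4 comparisons. The search repeatedly halves the search space by comparing with the middle element.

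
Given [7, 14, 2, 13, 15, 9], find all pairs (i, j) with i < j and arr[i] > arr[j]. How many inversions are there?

Finding inversions in [7, 14, 2, 13, 15, 9]:

(0, 2): arr[0]=7 > arr[2]=2
(1, 2): arr[1]=14 > arr[2]=2
(1, 3): arr[1]=14 > arr[3]=13
(1, 5): arr[1]=14 > arr[5]=9
(3, 5): arr[3]=13 > arr[5]=9
(4, 5): arr[4]=15 > arr[5]=9

Total inversions: 6

The array has 6 inversion(s): (0,2), (1,2), (1,3), (1,5), (3,5), (4,5). Each pair (i,j) satisfies i < j and arr[i] > arr[j].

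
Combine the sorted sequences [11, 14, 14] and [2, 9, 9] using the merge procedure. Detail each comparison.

Merging process:

Compare 11 vs 2: take 2 from right. Merged: [2]
Compare 11 vs 9: take 9 from right. Merged: [2, 9]
Compare 11 vs 9: take 9 from right. Merged: [2, 9, 9]
Append remaining from left: [11, 14, 14]. Merged: [2, 9, 9, 11, 14, 14]

Final merged array: [2, 9, 9, 11, 14, 14]
Total comparisons: 3

The merged array is [2, 9, 9, 11, 14, 14], requiring 3 comparisons. The merge step runs in O(n) time where n is the total number of elements.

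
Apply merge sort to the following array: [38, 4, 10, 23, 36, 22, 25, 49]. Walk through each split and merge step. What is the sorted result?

Merge sort trace:

Split: [38, 4, 10, 23, 36, 22, 25, 49] -> [38, 4, 10, 23] and [36, 22, 25, 49]
  Split: [38, 4, 10, 23] -> [38, 4] and [10, 23]
    Split: [38, 4] -> [38] and [4]
    Merge: [38] + [4] -> [4, 38]
    Split: [10, 23] -> [10] and [23]
    Merge: [10] + [23] -> [10, 23]
  Merge: [4, 38] + [10, 23] -> [4, 10, 23, 38]
  Split: [36, 22, 25, 49] -> [36, 22] and [25, 49]
    Split: [36, 22] -> [36] and [22]
    Merge: [36] + [22] -> [22, 36]
    Split: [25, 49] -> [25] and [49]
    Merge: [25] + [49] -> [25, 49]
  Merge: [22, 36] + [25, 49] -> [22, 25, 36, 49]
Merge: [4, 10, 23, 38] + [22, 25, 36, 49] -> [4, 10, 22, 23, 25, 36, 38, 49]

Final sorted array: [4, 10, 22, 23, 25, 36, 38, 49]

The merge sort proceeds by recursively splitting the array and merging sorted halves.
After all merges, the sorted array is [4, 10, 22, 23, 25, 36, 38, 49].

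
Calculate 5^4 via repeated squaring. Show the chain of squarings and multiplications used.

Computing 5^4 by squaring (build up from 5^1; each line after the first costs one multiplication):

5^1 = 5
5^2 = (5^1)^2 = 5^2 = 25
5^4 = (5^2)^2 = 25^2 = 625

Result: 625
Multiplications needed: 2 (2 lines after 5^1)

5^4 = 625. Using exponentiation by squaring, this requires 2 multiplications. The key idea: if the exponent is even, square the half-power; if odd, multiply by the base once.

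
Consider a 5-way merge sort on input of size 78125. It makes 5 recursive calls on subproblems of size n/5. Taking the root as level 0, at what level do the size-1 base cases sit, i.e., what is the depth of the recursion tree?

For divide and conquer with division factor 5:

Problem sizes at each level:
Level 0: 78125
Level 1: 15625
Level 2: 3125
Level 3: 625
Level 4: 125
Level 5: 25
Level 6: 5
Level 7: 1

The root is level 0 and the size-1 base case is level 7 (the tree spans levels 0 through 7, i.e. 8 levels counting the root), so the depth is the number of divisions: log_5(78125) = 7

The recursion tree depth is log_5(78125) = 7. At each level, the problem size is divided by 5, so it takes 7 divisions to reduce to a base case of size 1. The algorithm makes 5 recursive calls at each level.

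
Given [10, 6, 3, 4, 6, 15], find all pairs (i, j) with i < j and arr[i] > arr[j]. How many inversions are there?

Finding inversions in [10, 6, 3, 4, 6, 15]:

(0, 1): arr[0]=10 > arr[1]=6
(0, 2): arr[0]=10 > arr[2]=3
(0, 3): arr[0]=10 > arr[3]=4
(0, 4): arr[0]=10 > arr[4]=6
(1, 2): arr[1]=6 > arr[2]=3
(1, 3): arr[1]=6 > arr[3]=4

Total inversions: 6

The array has 6 inversion(s): (0,1), (0,2), (0,3), (0,4), (1,2), (1,3). Each pair (i,j) satisfies i < j and arr[i] > arr[j].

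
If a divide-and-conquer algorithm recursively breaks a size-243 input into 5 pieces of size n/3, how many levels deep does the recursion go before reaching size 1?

For divide and conquer with division factor 3:

Problem sizes at each level:
Level 0: 243
Level 1: 81
Level 2: 27
Level 3: 9
Level 4: 3
Level 5: 1

The root is level 0 and the size-1 base case is level 5 (the tree spans levels 0 through 5, i.e. 6 levels counting the root), so the depth is the number of divisions: log_3(243) = 5

The recursion tree depth is log_3(243) = 5. At each level, the problem size is divided by 3, so it takes 5 divisions to reduce to a base case of size 1. The algorithm makes 5 recursive calls at each level.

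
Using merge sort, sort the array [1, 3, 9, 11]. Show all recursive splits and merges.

Merge sort trace:

Split: [1, 3, 9, 11] -> [1, 3] and [9, 11]
  Split: [1, 3] -> [1] and [3]
  Merge: [1] + [3] -> [1, 3]
  Split: [9, 11] -> [9] and [11]
  Merge: [9] + [11] -> [9, 11]
Merge: [1, 3] + [9, 11] -> [1, 3, 9, 11]

Final sorted array: [1, 3, 9, 11]

The merge sort proceeds by recursively splitting the array and merging sorted halves.
After all merges, the sorted array is [1, 3, 9, 11].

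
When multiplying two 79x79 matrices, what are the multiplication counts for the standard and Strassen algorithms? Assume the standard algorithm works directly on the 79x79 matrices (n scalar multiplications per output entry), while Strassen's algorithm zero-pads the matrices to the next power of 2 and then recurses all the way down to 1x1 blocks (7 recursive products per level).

Matrix multiplication for 79x79 matrices:

Strassen's algorithm requires power-of-2 dimensions. Pad 79x79 to 128x128 (next power of 2).

Standard algorithm: 79^3 = 493039 multiplications
Strassen's algorithm: 7^(log2(128)) = 7^7 = 823543 multiplications
Difference: 493039 - 823543 = -330504 (Strassen uses MORE here due to padding overhead — for small or just-over-power-of-2 n, padding can outweigh the per-level savings)

Standard: 493039 multiplications (79^3). Strassen: 823543 multiplications (7^7, after padding to 128x128). Strassen reduces 8 recursive multiplications to 7 at each level.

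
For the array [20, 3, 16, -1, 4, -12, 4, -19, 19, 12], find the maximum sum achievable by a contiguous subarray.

Using Kadane's algorithm on [20, 3, 16, -1, 4, -12, 4, -19, 19, 12]:

Scanning through the array:
Position 1 (value 3): max_ending_here = 23, max_so_far = 23
Position 2 (value 16): max_ending_here = 39, max_so_far = 39
Position 3 (value -1): max_ending_here = 38, max_so_far = 39
Position 4 (value 4): max_ending_here = 42, max_so_far = 42
Position 5 (value -12): max_ending_here = 30, max_so_far = 42
Position 6 (value 4): max_ending_here = 34, max_so_far = 42
Position 7 (value -19): max_ending_here = 15, max_so_far = 42
Position 8 (value 19): max_ending_here = 34, max_so_far = 42
Position 9 (value 12): max_ending_here = 46, max_so_far = 46

Maximum subarray: [20, 3, 16, -1, 4, -12, 4, -19, 19, 12]
Maximum sum: 46

The maximum subarray is [20, 3, 16, -1, 4, -12, 4, -19, 19, 12] with sum 46. This subarray runs from index 0 to index 9.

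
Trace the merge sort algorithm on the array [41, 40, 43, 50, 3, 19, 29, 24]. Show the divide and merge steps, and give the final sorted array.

Merge sort trace:

Split: [41, 40, 43, 50, 3, 19, 29, 24] -> [41, 40, 43, 50] and [3, 19, 29, 24]
  Split: [41, 40, 43, 50] -> [41, 40] and [43, 50]
    Split: [41, 40] -> [41] and [40]
    Merge: [41] + [40] -> [40, 41]
    Split: [43, 50] -> [43] and [50]
    Merge: [43] + [50] -> [43, 50]
  Merge: [40, 41] + [43, 50] -> [40, 41, 43, 50]
  Split: [3, 19, 29, 24] -> [3, 19] and [29, 24]
    Split: [3, 19] -> [3] and [19]
    Merge: [3] + [19] -> [3, 19]
    Split: [29, 24] -> [29] and [24]
    Merge: [29] + [24] -> [24, 29]
  Merge: [3, 19] + [24, 29] -> [3, 19, 24, 29]
Merge: [40, 41, 43, 50] + [3, 19, 24, 29] -> [3, 19, 24, 29, 40, 41, 43, 50]

Final sorted array: [3, 19, 24, 29, 40, 41, 43, 50]

The merge sort proceeds by recursively splitting the array and merging sorted halves.
After all merges, the sorted array is [3, 19, 24, 29, 40, 41, 43, 50].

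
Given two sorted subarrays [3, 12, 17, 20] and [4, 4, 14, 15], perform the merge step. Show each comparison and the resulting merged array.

Merging process:

Compare 3 vs 4: take 3 from left. Merged: [3]
Compare 12 vs 4: take 4 from right. Merged: [3, 4]
Compare 12 vs 4: take 4 from right. Merged: [3, 4, 4]
Compare 12 vs 14: take 12 from left. Merged: [3, 4, 4, 12]
Compare 17 vs 14: take 14 from right. Merged: [3, 4, 4, 12, 14]
Compare 17 vs 15: take 15 from right. Merged: [3, 4, 4, 12, 14, 15]
Append remaining from left: [17, 20]. Merged: [3, 4, 4, 12, 14, 15, 17, 20]

Final merged array: [3, 4, 4, 12, 14, 15, 17, 20]
Total comparisons: 6

The merged array is [3, 4, 4, 12, 14, 15, 17, 20], requiring 6 comparisons. The merge step runs in O(n) time where n is the total number of elements.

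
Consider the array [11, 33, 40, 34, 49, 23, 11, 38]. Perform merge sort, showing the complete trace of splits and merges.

Merge sort trace:

Split: [11, 33, 40, 34, 49, 23, 11, 38] -> [11, 33, 40, 34] and [49, 23, 11, 38]
  Split: [11, 33, 40, 34] -> [11, 33] and [40, 34]
    Split: [11, 33] -> [11] and [33]
    Merge: [11] + [33] -> [11, 33]
    Split: [40, 34] -> [40] and [34]
    Merge: [40] + [34] -> [34, 40]
  Merge: [11, 33] + [34, 40] -> [11, 33, 34, 40]
  Split: [49, 23, 11, 38] -> [49, 23] and [11, 38]
    Split: [49, 23] -> [49] and [23]
    Merge: [49] + [23] -> [23, 49]
    Split: [11, 38] -> [11] and [38]
    Merge: [11] + [38] -> [11, 38]
  Merge: [23, 49] + [11, 38] -> [11, 23, 38, 49]
Merge: [11, 33, 34, 40] + [11, 23, 38, 49] -> [11, 11, 23, 33, 34, 38, 40, 49]

Final sorted array: [11, 11, 23, 33, 34, 38, 40, 49]

The merge sort proceeds by recursively splitting the array and merging sorted halves.
After all merges, the sorted array is [11, 11, 23, 33, 34, 38, 40, 49].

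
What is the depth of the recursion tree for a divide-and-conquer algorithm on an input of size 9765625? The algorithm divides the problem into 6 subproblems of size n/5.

For divide and conquer with division factor 5:

Problem sizes at each level:
Level 0: 9765625
Level 1: 1953125
Level 2: 390625
Level 3: 78125
Level 4: 15625
Level 5: 3125
Level 6: 625
Level 7: 125
Level 8: 25
Level 9: 5
Level 10: 1

The root is level 0 and the size-1 base case is level 10 (the tree spans levels 0 through 10, i.e. 11 levels counting the root), so the depth is the number of divisions: log_5(9765625) = 10

The recursion tree depth is log_5(9765625) = 10. At each level, the problem size is divided by 5, so it takes 10 divisions to reduce to a base case of size 1. The algorithm makes 6 recursive calls at each level.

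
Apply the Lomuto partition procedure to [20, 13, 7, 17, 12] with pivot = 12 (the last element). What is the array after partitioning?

Lomuto partition with pivot = 12:

Initial array: [20, 13, 7, 17, 12]

arr[0]=20 > 12: no swap
arr[1]=13 > 12: no swap
arr[2]=7 <= 12: swap with position 0, array becomes [7, 13, 20, 17, 12]
arr[3]=17 > 12: no swap

Place pivot at position 1: [7, 12, 20, 17, 13]
Pivot position: 1

After partitioning with pivot 12, the array becomes [7, 12, 20, 17, 13]. The pivot is placed at index 1. All elements to the left of the pivot are <= 12, and all elements to the right are > 12.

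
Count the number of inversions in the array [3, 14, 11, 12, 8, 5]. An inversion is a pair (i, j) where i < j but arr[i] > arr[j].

Finding inversions in [3, 14, 11, 12, 8, 5]:

(1, 2): arr[1]=14 > arr[2]=11
(1, 3): arr[1]=14 > arr[3]=12
(1, 4): arr[1]=14 > arr[4]=8
(1, 5): arr[1]=14 > arr[5]=5
(2, 4): arr[2]=11 > arr[4]=8
(2, 5): arr[2]=11 > arr[5]=5
(3, 4): arr[3]=12 > arr[4]=8
(3, 5): arr[3]=12 > arr[5]=5
(4, 5): arr[4]=8 > arr[5]=5

Total inversions: 9

The array has 9 inversion(s): (1,2), (1,3), (1,4), (1,5), (2,4), (2,5), (3,4), (3,5), (4,5). Each pair (i,j) satisfies i < j and arr[i] > arr[j].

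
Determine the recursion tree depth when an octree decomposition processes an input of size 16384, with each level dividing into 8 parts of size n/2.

For divide and conquer with division factor 2:

Problem sizes at each level:
Level 0: 16384
Level 1: 8192
Level 2: 4096
Level 3: 2048
Level 4: 1024
Level 5: 512
Level 6: 256
Level 7: 128
Level 8: 64
Level 9: 32
Level 10: 16
Level 11: 8
Level 12: 4
Level 13: 2
Level 14: 1

The root is level 0 and the size-1 base case is level 14 (the tree spans levels 0 through 14, i.e. 15 levels counting the root), so the depth is the number of divisions: log_2(16384) = 14

The recursion tree depth is log_2(16384) = 14. At each level, the problem size is divided by 2, so it takes 14 divisions to reduce to a base case of size 1. The algorithm makes 8 recursive calls at each level.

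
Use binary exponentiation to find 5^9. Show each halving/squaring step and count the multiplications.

Computing 5^9 by squaring (build up from 5^1; each line after the first costs one multiplication):

5^1 = 5
5^2 = (5^1)^2 = 5^2 = 25
5^4 = (5^2)^2 = 25^2 = 625
5^8 = (5^4)^2 = 625^2 = 390625
5^9 = 5 * 5^8 = 5 * 390625 = 1953125

Result: 1953125
Multiplications needed: 4 (4 lines after 5^1)

5^9 = 1953125. Using exponentiation by squaring, this requires 4 multiplications. The key idea: if the exponent is even, square the half-power; if odd, multiply by the base once.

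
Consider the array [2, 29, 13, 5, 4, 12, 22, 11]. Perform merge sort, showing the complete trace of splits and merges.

Merge sort trace:

Split: [2, 29, 13, 5, 4, 12, 22, 11] -> [2, 29, 13, 5] and [4, 12, 22, 11]
  Split: [2, 29, 13, 5] -> [2, 29] and [13, 5]
    Split: [2, 29] -> [2] and [29]
    Merge: [2] + [29] -> [2, 29]
    Split: [13, 5] -> [13] and [5]
    Merge: [13] + [5] -> [5, 13]
  Merge: [2, 29] + [5, 13] -> [2, 5, 13, 29]
  Split: [4, 12, 22, 11] -> [4, 12] and [22, 11]
    Split: [4, 12] -> [4] and [12]
    Merge: [4] + [12] -> [4, 12]
    Split: [22, 11] -> [22] and [11]
    Merge: [22] + [11] -> [11, 22]
  Merge: [4, 12] + [11, 22] -> [4, 11, 12, 22]
Merge: [2, 5, 13, 29] + [4, 11, 12, 22] -> [2, 4, 5, 11, 12, 13, 22, 29]

Final sorted array: [2, 4, 5, 11, 12, 13, 22, 29]

The merge sort proceeds by recursively splitting the array and merging sorted halves.
After all merges, the sorted array is [2, 4, 5, 11, 12, 13, 22, 29].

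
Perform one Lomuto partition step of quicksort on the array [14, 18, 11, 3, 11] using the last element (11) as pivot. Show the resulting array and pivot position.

Lomuto partition with pivot = 11:

Initial array: [14, 18, 11, 3, 11]

arr[0]=14 > 11: no swap
arr[1]=18 > 11: no swap
arr[2]=11 <= 11: swap with position 0, array becomes [11, 18, 14, 3, 11]
arr[3]=3 <= 11: swap with position 1, array becomes [11, 3, 14, 18, 11]

Place pivot at position 2: [11, 3, 11, 18, 14]
Pivot position: 2

After partitioning with pivot 11, the array becomes [11, 3, 11, 18, 14]. The pivot is placed at index 2. All elements to the left of the pivot are <= 11, and all elements to the right are > 11.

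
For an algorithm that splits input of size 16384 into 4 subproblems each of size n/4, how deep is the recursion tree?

For divide and conquer with division factor 4:

Problem sizes at each level:
Level 0: 16384
Level 1: 4096
Level 2: 1024
Level 3: 256
Level 4: 64
Level 5: 16
Level 6: 4
Level 7: 1

The root is level 0 and the size-1 base case is level 7 (the tree spans levels 0 through 7, i.e. 8 levels counting the root), so the depth is the number of divisions: log_4(16384) = 7

The recursion tree depth is log_4(16384) = 7. At each level, the problem size is divided by 4, so it takes 7 divisions to reduce to a base case of size 1. The algorithm makes 4 recursive calls at each level.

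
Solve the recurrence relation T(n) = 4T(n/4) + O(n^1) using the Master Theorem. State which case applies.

Master Theorem for T(n) = 4T(n/4) + O(n^1):

a = 4, b = 4, c = 1
log_b(a) = log_4(4) = 1.0000

Case 2: c = 1 = log_4(4) = 1.0000
T(n) = O(n^1 log n) = O(n log n)

For T(n) = 4T(n/4) + O(n^1): log_4(4) = 1.0000. This is Case 2 of the Master Theorem (c = log_b(a), equal work at all levels), giving O(n log n).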